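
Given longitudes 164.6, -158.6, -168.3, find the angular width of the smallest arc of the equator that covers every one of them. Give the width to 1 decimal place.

36.8°

Sort the longitudes: -168.3°, -158.6°, +164.6°.
Eastward gaps between consecutive values (wrapping around): 9.7°, 323.2°, 27.1°.
Largest gap = 323.2° ⇒ minimal covering band is its complement: 360° − 323.2° = 36.8°.
Band runs from +164.6° eastward to -158.6°, crossing the antimeridian.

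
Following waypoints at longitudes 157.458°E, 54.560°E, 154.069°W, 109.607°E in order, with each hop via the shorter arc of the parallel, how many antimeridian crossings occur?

2

Leg 1: +157.458° → +54.560°, shortest Δλ = -102.898° (west) — does not cross 180°.
Leg 2: +54.560° → -154.069°, shortest Δλ = 151.371° (east) — crosses 180°.
Leg 3: -154.069° → +109.607°, shortest Δλ = -96.324° (west) — crosses 180°.
Total crossings: 2.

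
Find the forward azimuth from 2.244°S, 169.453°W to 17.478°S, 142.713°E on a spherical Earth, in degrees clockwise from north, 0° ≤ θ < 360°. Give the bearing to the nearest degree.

Δλ = 142.713 − -169.453 = 312.166°; wrapped into (−180°, 180°]: -47.834°.
θ = atan2( sin Δλ · cos φ₂ , cos φ₁ · sin φ₂ − sin φ₁ · cos φ₂ · cos Δλ )
  = atan2(-0.70698, -0.27504) = -111.258° → normalised to [0°, 360°): 248.742°.

249°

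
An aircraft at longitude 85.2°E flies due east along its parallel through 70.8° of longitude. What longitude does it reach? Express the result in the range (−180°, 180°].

Start at +85.2°; shift +70.8° → +156.0°.
+156.0° already lies in (−180°, 180°].

156.0°E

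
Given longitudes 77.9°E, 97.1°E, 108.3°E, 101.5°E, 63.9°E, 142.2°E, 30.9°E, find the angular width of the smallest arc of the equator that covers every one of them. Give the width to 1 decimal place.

Sort the longitudes: +30.9°, +63.9°, +77.9°, +97.1°, +101.5°, +108.3°, +142.2°.
Eastward gaps between consecutive values (wrapping around): 33.0°, 14.0°, 19.2°, 4.4°, 6.8°, 33.9°, 248.7°.
Largest gap = 248.7° ⇒ minimal covering band is its complement: 360° − 248.7° = 111.3°.
Band runs from +30.9° eastward to +142.2°.

111.3°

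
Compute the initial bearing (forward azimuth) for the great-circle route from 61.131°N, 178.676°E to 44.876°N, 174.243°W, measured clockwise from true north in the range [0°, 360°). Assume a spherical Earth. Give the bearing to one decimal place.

Δλ = -174.243 − 178.676 = -352.919°; wrapped into (−180°, 180°]: 7.081°.
θ = atan2( sin Δλ · cos φ₂ , cos φ₁ · sin φ₂ − sin φ₁ · cos φ₂ · cos Δλ )
  = atan2(0.08736, -0.27518) = 162.388° → normalised to [0°, 360°): 162.388°.

162.4°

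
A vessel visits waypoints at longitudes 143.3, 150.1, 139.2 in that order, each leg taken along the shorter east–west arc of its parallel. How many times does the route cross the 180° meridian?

0

Leg 1: +143.3° → +150.1°, shortest Δλ = 6.8° (east) — does not cross 180°.
Leg 2: +150.1° → +139.2°, shortest Δλ = -10.9° (west) — does not cross 180°.
Total crossings: 0.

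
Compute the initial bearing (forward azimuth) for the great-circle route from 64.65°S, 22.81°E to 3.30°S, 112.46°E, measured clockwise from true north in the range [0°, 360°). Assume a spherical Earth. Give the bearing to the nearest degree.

91°

Δλ = 112.46 − 22.81 = 89.65°.
θ = atan2( sin Δλ · cos φ₂ , cos φ₁ · sin φ₂ − sin φ₁ · cos φ₂ · cos Δλ )
  = atan2(0.99832, -0.01913) = 91.098° → normalised to [0°, 360°): 91.098°.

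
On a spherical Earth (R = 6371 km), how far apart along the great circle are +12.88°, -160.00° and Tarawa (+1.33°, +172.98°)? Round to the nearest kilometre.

Δλ = 172.98 − -160.00 = 332.98°; wrapped into (−180°, 180°]: -27.02°.
Δφ = 1.33 − 12.88 = -11.55°.
a = sin²(Δφ/2) + cos φ₁ · cos φ₂ · sin²(Δλ/2) = 0.063313.
c = 2·atan2(√a, √(1−a)) = 0.50871 rad → d = 6371·c ≈ 3240.99 km.

3241 km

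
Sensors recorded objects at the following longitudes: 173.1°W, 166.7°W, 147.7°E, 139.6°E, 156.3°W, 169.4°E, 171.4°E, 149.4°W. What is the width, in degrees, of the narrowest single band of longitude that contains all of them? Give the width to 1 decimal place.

Sort the longitudes: -173.1°, -166.7°, -156.3°, -149.4°, +139.6°, +147.7°, +169.4°, +171.4°.
Eastward gaps between consecutive values (wrapping around): 6.4°, 10.4°, 6.9°, 289.0°, 8.1°, 21.7°, 2.0°, 15.5°.
Largest gap = 289.0° ⇒ minimal covering band is its complement: 360° − 289.0° = 71.0°.
Band runs from +139.6° eastward to -149.4°, crossing the antimeridian.

71.0°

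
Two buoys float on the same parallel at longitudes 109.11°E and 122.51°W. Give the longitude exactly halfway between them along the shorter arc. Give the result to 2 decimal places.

Signed shortest Δλ from +109.11° to -122.51° is +128.38°.
Midpoint longitude = +109.11° + (+128.38°)/2 = +109.11° + 64.19° = +173.30°.
(The naïve average (+109.11 + -122.51)/2 = -6.7° is on the wrong side of the globe.)

173.30°E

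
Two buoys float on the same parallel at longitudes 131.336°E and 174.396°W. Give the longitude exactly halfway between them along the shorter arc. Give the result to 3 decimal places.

158.470°E

Signed shortest Δλ from +131.336° to -174.396° is +54.268°.
Midpoint longitude = +131.336° + (+54.268°)/2 = +131.336° + 27.134° = +158.470°.
(The naïve average (+131.336 + -174.396)/2 = -21.53° is on the wrong side of the globe.)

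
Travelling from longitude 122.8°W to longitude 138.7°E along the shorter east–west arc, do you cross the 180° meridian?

Yes

Naïve |138.7 − -122.8| = 261.5° > 180°, so the shorter arc goes the other way round — across 180°.
Signed shortest Δλ = ((138.7 − -122.8 + 180) mod 360) − 180 = -98.5°.
Going west by 98.5° from -122.8° passes through 180° before reaching +138.7°.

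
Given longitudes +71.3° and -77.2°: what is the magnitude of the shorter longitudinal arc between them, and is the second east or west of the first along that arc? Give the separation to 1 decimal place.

Raw difference: -77.2 − 71.3 = -148.5°.
Normalise into (−180°, 180°]: -148.5° stays -148.5°.
Negative ⇒ the second point lies to the west; separation 148.5°.

148.5° west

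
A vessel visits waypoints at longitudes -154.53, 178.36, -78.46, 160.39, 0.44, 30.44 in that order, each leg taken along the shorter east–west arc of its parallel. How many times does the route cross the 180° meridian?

3

Leg 1: -154.53° → +178.36°, shortest Δλ = -27.11° (west) — crosses 180°.
Leg 2: +178.36° → -78.46°, shortest Δλ = 103.18° (east) — crosses 180°.
Leg 3: -78.46° → +160.39°, shortest Δλ = -121.15° (west) — crosses 180°.
Leg 4: +160.39° → +0.44°, shortest Δλ = -159.95° (west) — does not cross 180°.
Leg 5: +0.44° → +30.44°, shortest Δλ = 30.0° (east) — does not cross 180°.
Total crossings: 3.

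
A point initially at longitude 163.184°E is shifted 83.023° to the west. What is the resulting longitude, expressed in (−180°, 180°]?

Start at +163.184°; shift −83.023° → +80.161°.
+80.161° already lies in (−180°, 180°].

80.161°E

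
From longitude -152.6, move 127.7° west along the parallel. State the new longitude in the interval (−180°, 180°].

Start at -152.6°; shift −127.7° → -280.3°.
-280.3° lies outside (−180°, 180°]; add 360° → +79.7°.

+79.7°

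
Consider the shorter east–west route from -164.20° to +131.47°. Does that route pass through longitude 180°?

Yes

Naïve |131.47 − -164.20| = 295.67° > 180°, so the shorter arc goes the other way round — across 180°.
Signed shortest Δλ = ((131.47 − -164.20 + 180) mod 360) − 180 = -64.33°.
Going west by 64.33° from -164.20° passes through 180° before reaching +131.47°.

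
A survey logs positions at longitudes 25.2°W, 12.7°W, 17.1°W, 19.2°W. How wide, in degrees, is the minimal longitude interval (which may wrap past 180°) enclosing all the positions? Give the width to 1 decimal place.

Sort the longitudes: -25.2°, -19.2°, -17.1°, -12.7°.
Eastward gaps between consecutive values (wrapping around): 6.0°, 2.1°, 4.4°, 347.5°.
Largest gap = 347.5° ⇒ minimal covering band is its complement: 360° − 347.5° = 12.5°.
Band runs from -25.2° eastward to -12.7°.

12.5°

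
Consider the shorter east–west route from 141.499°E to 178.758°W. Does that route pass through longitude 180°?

Yes

Naïve |-178.758 − 141.499| = 320.257° > 180°, so the shorter arc goes the other way round — across 180°.
Signed shortest Δλ = ((-178.758 − 141.499 + 180) mod 360) − 180 = 39.743°.
Going east by 39.743° from +141.499° passes through 180° before reaching -178.758°.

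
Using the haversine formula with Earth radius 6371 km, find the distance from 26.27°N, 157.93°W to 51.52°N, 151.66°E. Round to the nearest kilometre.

Δλ = 151.66 − -157.93 = 309.59°; wrapped into (−180°, 180°]: -50.41°.
Δφ = 51.52 − 26.27 = 25.25°.
a = sin²(Δφ/2) + cos φ₁ · cos φ₂ · sin²(Δλ/2) = 0.148964.
c = 2·atan2(√a, √(1−a)) = 0.79249 rad → d = 6371·c ≈ 5048.98 km.

5049 km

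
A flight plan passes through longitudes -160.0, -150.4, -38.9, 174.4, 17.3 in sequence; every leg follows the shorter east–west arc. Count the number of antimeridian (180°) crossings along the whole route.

1

Leg 1: -160.0° → -150.4°, shortest Δλ = 9.6° (east) — does not cross 180°.
Leg 2: -150.4° → -38.9°, shortest Δλ = 111.5° (east) — does not cross 180°.
Leg 3: -38.9° → +174.4°, shortest Δλ = -146.7° (west) — crosses 180°.
Leg 4: +174.4° → +17.3°, shortest Δλ = -157.1° (west) — does not cross 180°.
Total crossings: 1.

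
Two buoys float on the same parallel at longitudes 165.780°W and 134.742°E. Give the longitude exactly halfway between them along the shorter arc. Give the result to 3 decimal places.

Signed shortest Δλ from -165.780° to +134.742° is -59.478°.
Midpoint longitude = -165.780° + (-59.478°)/2 = -165.780° − 29.739° = -195.519°.
Normalise into (−180°, 180°]: +164.481°.
(The naïve average (-165.780 + +134.742)/2 = -15.519° is on the wrong side of the globe.)

164.481°E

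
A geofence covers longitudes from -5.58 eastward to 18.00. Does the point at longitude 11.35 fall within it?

Yes

Band width going east from -5.58° to +18.00°: ((18.00 − -5.58) mod 360) = 23.58°.
Offset of +11.35° east of the west edge: ((11.35 − -5.58) mod 360) = 16.93°.
16.93° ≤ 23.58° ⇒ inside.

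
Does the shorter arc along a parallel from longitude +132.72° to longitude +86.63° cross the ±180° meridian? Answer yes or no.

No

Signed shortest Δλ = ((86.63 − 132.72 + 180) mod 360) − 180 = -46.09°.
Going west by 46.09° from +132.72° reaches +86.63° without touching 180°.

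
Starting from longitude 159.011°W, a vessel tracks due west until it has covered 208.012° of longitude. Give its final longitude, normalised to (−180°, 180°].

7.023°W

Start at -159.011°; shift −208.012° → -367.023°.
-367.023° lies outside (−180°, 180°]; add 360° → -7.023°.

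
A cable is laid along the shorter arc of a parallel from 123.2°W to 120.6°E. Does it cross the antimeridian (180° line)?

Naïve |120.6 − -123.2| = 243.8° > 180°, so the shorter arc goes the other way round — across 180°.
Signed shortest Δλ = ((120.6 − -123.2 + 180) mod 360) − 180 = -116.2°.
Going west by 116.2° from -123.2° passes through 180° before reaching +120.6°.

Yes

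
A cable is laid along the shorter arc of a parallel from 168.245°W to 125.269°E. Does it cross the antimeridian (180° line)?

Naïve |125.269 − -168.245| = 293.514° > 180°, so the shorter arc goes the other way round — across 180°.
Signed shortest Δλ = ((125.269 − -168.245 + 180) mod 360) − 180 = -66.486°.
Going west by 66.486° from -168.245° passes through 180° before reaching +125.269°.

Yes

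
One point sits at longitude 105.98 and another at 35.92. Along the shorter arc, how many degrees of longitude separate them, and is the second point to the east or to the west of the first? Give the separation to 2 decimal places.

70.06° west

Raw difference: 35.92 − 105.98 = -70.06°.
Normalise into (−180°, 180°]: -70.06° stays -70.06°.
Negative ⇒ the second point lies to the west; separation 70.06°.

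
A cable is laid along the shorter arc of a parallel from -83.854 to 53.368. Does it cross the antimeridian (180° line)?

Signed shortest Δλ = ((53.368 − -83.854 + 180) mod 360) − 180 = 137.222°.
Going east by 137.222° from -83.854° reaches +53.368° without touching 180°.

No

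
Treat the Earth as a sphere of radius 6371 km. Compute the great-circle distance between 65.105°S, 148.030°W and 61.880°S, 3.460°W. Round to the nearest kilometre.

Δλ = -3.460 − -148.030 = 144.570°.
Δφ = -61.880 − -65.105 = 3.225°.
a = sin²(Δφ/2) + cos φ₁ · cos φ₂ · sin²(Δλ/2) = 0.180827.
c = 2·atan2(√a, √(1−a)) = 0.87845 rad → d = 6371·c ≈ 5596.60 km.

5597 km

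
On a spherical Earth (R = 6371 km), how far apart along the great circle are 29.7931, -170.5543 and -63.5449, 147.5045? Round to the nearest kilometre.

Δλ = 147.5045 − -170.5543 = 318.0588°; wrapped into (−180°, 180°]: -41.9412°.
Δφ = -63.5449 − 29.7931 = -93.3380°.
a = sin²(Δφ/2) + cos φ₁ · cos φ₂ · sin²(Δλ/2) = 0.578632.
c = 2·atan2(√a, √(1−a)) = 1.72872 rad → d = 6371·c ≈ 11013.65 km.

11014 km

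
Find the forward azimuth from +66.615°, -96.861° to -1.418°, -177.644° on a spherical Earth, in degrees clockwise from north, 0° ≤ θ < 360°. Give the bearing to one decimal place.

Δλ = -177.644 − -96.861 = -80.783°.
θ = atan2( sin Δλ · cos φ₂ , cos φ₁ · sin φ₂ − sin φ₁ · cos φ₂ · cos Δλ )
  = atan2(-0.98679, -0.15679) = -99.028° → normalised to [0°, 360°): 260.972°.

261.0°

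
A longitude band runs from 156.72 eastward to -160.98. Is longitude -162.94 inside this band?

Yes

Band width going east from +156.72° to -160.98°: ((-160.98 − 156.72) mod 360) = 42.30°.
Offset of -162.94° east of the west edge: ((-162.94 − 156.72) mod 360) = 40.34°.
40.34° ≤ 42.30° ⇒ inside.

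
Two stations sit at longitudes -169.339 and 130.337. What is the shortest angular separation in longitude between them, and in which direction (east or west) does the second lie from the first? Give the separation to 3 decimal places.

Raw difference: 130.337 − -169.339 = 299.676°.
Normalise into (−180°, 180°]: 299.676° − 360° = -60.324°.
Negative ⇒ the second point lies to the west; separation 60.324°.

60.324° west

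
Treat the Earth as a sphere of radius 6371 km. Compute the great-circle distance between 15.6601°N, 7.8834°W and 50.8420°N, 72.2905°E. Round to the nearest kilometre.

Δλ = 72.2905 − -7.8834 = 80.1739°.
Δφ = 50.8420 − 15.6601 = 35.1819°.
a = sin²(Δφ/2) + cos φ₁ · cos φ₂ · sin²(Δλ/2) = 0.343465.
c = 2·atan2(√a, √(1−a)) = 1.25237 rad → d = 6371·c ≈ 7978.87 km.

7979 km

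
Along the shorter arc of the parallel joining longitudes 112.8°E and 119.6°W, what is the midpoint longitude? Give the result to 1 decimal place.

176.6°E

Signed shortest Δλ from +112.8° to -119.6° is +127.6°.
Midpoint longitude = +112.8° + (+127.6°)/2 = +112.8° + 63.8° = +176.6°.
(The naïve average (+112.8 + -119.6)/2 = -3.4° is on the wrong side of the globe.)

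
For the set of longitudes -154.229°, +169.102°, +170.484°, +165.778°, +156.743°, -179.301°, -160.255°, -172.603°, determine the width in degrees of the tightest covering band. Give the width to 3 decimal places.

49.028°

Sort the longitudes: -179.301°, -172.603°, -160.255°, -154.229°, +156.743°, +165.778°, +169.102°, +170.484°.
Eastward gaps between consecutive values (wrapping around): 6.698°, 12.348°, 6.026°, 310.972°, 9.035°, 3.324°, 1.382°, 10.215°.
Largest gap = 310.972° ⇒ minimal covering band is its complement: 360° − 310.972° = 49.028°.
Band runs from +156.743° eastward to -154.229°, crossing the antimeridian.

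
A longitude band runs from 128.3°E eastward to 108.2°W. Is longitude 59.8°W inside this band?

Band width going east from +128.3° to -108.2°: ((-108.2 − 128.3) mod 360) = 123.5°.
Offset of -59.8° east of the west edge: ((-59.8 − 128.3) mod 360) = 171.9°.
171.9° > 123.5° ⇒ outside.

No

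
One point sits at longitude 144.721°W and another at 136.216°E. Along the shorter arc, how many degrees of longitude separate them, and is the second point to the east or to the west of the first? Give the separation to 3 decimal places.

79.063° west

Raw difference: 136.216 − -144.721 = 280.937°.
Normalise into (−180°, 180°]: 280.937° − 360° = -79.063°.
Negative ⇒ the second point lies to the west; separation 79.063°.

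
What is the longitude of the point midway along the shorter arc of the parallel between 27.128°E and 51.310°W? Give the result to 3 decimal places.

Signed shortest Δλ from +27.128° to -51.310° is -78.438°.
Midpoint longitude = +27.128° + (-78.438°)/2 = +27.128° − 39.219° = -12.091°.

12.091°W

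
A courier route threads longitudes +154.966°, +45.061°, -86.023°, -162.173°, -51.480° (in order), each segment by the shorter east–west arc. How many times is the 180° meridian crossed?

0

Leg 1: +154.966° → +45.061°, shortest Δλ = -109.905° (west) — does not cross 180°.
Leg 2: +45.061° → -86.023°, shortest Δλ = -131.084° (west) — does not cross 180°.
Leg 3: -86.023° → -162.173°, shortest Δλ = -76.15° (west) — does not cross 180°.
Leg 4: -162.173° → -51.480°, shortest Δλ = 110.693° (east) — does not cross 180°.
Total crossings: 0.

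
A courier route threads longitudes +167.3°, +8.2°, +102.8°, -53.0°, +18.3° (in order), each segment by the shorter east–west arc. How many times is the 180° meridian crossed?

0

Leg 1: +167.3° → +8.2°, shortest Δλ = -159.1° (west) — does not cross 180°.
Leg 2: +8.2° → +102.8°, shortest Δλ = 94.6° (east) — does not cross 180°.
Leg 3: +102.8° → -53.0°, shortest Δλ = -155.8° (west) — does not cross 180°.
Leg 4: -53.0° → +18.3°, shortest Δλ = 71.3° (east) — does not cross 180°.
Total crossings: 0.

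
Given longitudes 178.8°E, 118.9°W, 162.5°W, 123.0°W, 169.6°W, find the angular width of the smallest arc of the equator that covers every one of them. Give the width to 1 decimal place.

Sort the longitudes: -169.6°, -162.5°, -123.0°, -118.9°, +178.8°.
Eastward gaps between consecutive values (wrapping around): 7.1°, 39.5°, 4.1°, 297.7°, 11.6°.
Largest gap = 297.7° ⇒ minimal covering band is its complement: 360° − 297.7° = 62.3°.
Band runs from +178.8° eastward to -118.9°, crossing the antimeridian.

62.3°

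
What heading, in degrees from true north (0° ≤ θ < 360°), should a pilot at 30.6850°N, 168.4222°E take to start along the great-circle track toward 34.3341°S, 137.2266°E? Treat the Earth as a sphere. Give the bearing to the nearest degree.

Δλ = 137.2266 − 168.4222 = -31.1956°.
θ = atan2( sin Δλ · cos φ₂ , cos φ₁ · sin φ₂ − sin φ₁ · cos φ₂ · cos Δλ )
  = atan2(-0.42771, -0.84552) = -153.167° → normalised to [0°, 360°): 206.833°.

207°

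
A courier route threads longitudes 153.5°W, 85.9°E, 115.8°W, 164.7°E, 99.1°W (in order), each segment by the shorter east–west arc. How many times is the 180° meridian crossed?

4

Leg 1: -153.5° → +85.9°, shortest Δλ = -120.6° (west) — crosses 180°.
Leg 2: +85.9° → -115.8°, shortest Δλ = 158.3° (east) — crosses 180°.
Leg 3: -115.8° → +164.7°, shortest Δλ = -79.5° (west) — crosses 180°.
Leg 4: +164.7° → -99.1°, shortest Δλ = 96.2° (east) — crosses 180°.
Total crossings: 4.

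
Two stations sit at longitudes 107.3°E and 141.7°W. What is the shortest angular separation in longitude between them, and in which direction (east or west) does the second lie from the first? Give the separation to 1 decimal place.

111.0° east

Raw difference: -141.7 − 107.3 = -249.0°.
Normalise into (−180°, 180°]: -249.0° + 360° = 111.0°.
Positive ⇒ the second point lies to the east; separation 111.0°.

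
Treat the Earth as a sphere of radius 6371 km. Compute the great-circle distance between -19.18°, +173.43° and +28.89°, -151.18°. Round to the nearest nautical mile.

Δλ = -151.18 − 173.43 = -324.61°; wrapped into (−180°, 180°]: 35.39°.
Δφ = 28.89 − -19.18 = 48.07°.
a = sin²(Δφ/2) + cos φ₁ · cos φ₂ · sin²(Δλ/2) = 0.242287.
c = 2·atan2(√a, √(1−a)) = 1.02929 rad → d = 6371·c ≈ 6557.62 km ≈ 3540.83 nmi.

3541 nmi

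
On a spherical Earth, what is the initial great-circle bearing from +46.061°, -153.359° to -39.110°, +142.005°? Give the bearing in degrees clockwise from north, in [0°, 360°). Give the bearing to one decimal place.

Δλ = 142.005 − -153.359 = 295.364°; wrapped into (−180°, 180°]: -64.636°.
θ = atan2( sin Δλ · cos φ₂ , cos φ₁ · sin φ₂ − sin φ₁ · cos φ₂ · cos Δλ )
  = atan2(-0.70114, -0.67706) = -133.999° → normalised to [0°, 360°): 226.001°.

226.0°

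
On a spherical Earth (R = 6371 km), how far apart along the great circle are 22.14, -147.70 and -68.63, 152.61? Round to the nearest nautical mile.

Δλ = 152.61 − -147.70 = 300.31°; wrapped into (−180°, 180°]: -59.69°.
Δφ = -68.63 − 22.14 = -90.77°.
a = sin²(Δφ/2) + cos φ₁ · cos φ₂ · sin²(Δλ/2) = 0.590310.
c = 2·atan2(√a, √(1−a)) = 1.75241 rad → d = 6371·c ≈ 11164.63 km ≈ 6028.42 nmi.

6028 nmi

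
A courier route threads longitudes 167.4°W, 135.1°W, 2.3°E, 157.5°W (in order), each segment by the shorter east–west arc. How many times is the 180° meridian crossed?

0

Leg 1: -167.4° → -135.1°, shortest Δλ = 32.3° (east) — does not cross 180°.
Leg 2: -135.1° → +2.3°, shortest Δλ = 137.4° (east) — does not cross 180°.
Leg 3: +2.3° → -157.5°, shortest Δλ = -159.8° (west) — does not cross 180°.
Total crossings: 0.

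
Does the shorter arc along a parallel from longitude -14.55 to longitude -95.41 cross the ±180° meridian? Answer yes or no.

Signed shortest Δλ = ((-95.41 − -14.55 + 180) mod 360) − 180 = -80.86°.
Going west by 80.86° from -14.55° reaches -95.41° without touching 180°.

No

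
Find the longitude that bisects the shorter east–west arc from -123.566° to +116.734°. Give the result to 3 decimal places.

Signed shortest Δλ from -123.566° to +116.734° is -119.700°.
Midpoint longitude = -123.566° + (-119.700°)/2 = -123.566° − 59.850° = -183.416°.
Normalise into (−180°, 180°]: +176.584°.
(The naïve average (-123.566 + +116.734)/2 = -3.416° is on the wrong side of the globe.)

+176.584°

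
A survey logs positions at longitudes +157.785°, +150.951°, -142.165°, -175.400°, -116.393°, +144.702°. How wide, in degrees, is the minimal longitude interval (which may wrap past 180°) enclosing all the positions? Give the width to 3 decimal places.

Sort the longitudes: -175.400°, -142.165°, -116.393°, +144.702°, +150.951°, +157.785°.
Eastward gaps between consecutive values (wrapping around): 33.235°, 25.772°, 261.095°, 6.249°, 6.834°, 26.815°.
Largest gap = 261.095° ⇒ minimal covering band is its complement: 360° − 261.095° = 98.905°.
Band runs from +144.702° eastward to -116.393°, crossing the antimeridian.

98.905°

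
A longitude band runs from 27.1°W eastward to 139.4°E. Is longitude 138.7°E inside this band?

Yes

Band width going east from -27.1° to +139.4°: ((139.4 − -27.1) mod 360) = 166.5°.
Offset of +138.7° east of the west edge: ((138.7 − -27.1) mod 360) = 165.8°.
165.8° ≤ 166.5° ⇒ inside.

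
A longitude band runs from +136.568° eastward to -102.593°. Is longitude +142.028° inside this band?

Band width going east from +136.568° to -102.593°: ((-102.593 − 136.568) mod 360) = 120.839°.
Offset of +142.028° east of the west edge: ((142.028 − 136.568) mod 360) = 5.460°.
5.460° ≤ 120.839° ⇒ inside.

Yes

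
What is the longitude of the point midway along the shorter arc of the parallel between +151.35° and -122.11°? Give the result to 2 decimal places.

-165.38°

Signed shortest Δλ from +151.35° to -122.11° is +86.54°.
Midpoint longitude = +151.35° + (+86.54°)/2 = +151.35° + 43.27° = +194.62°.
Normalise into (−180°, 180°]: -165.38°.
(The naïve average (+151.35 + -122.11)/2 = 14.62° is on the wrong side of the globe.)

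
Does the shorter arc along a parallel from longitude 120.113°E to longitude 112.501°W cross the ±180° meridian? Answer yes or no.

Naïve |-112.501 − 120.113| = 232.614° > 180°, so the shorter arc goes the other way round — across 180°.
Signed shortest Δλ = ((-112.501 − 120.113 + 180) mod 360) − 180 = 127.386°.
Going east by 127.386° from +120.113° passes through 180° before reaching -112.501°.

Yes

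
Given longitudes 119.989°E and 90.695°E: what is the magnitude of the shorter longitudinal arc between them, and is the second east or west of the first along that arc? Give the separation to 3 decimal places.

29.294° west

Raw difference: 90.695 − 119.989 = -29.294°.
Normalise into (−180°, 180°]: -29.294° stays -29.294°.
Negative ⇒ the second point lies to the west; separation 29.294°.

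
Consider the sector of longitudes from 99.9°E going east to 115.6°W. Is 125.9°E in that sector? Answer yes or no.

Band width going east from +99.9° to -115.6°: ((-115.6 − 99.9) mod 360) = 144.5°.
Offset of +125.9° east of the west edge: ((125.9 − 99.9) mod 360) = 26.0°.
26.0° ≤ 144.5° ⇒ inside.

Yes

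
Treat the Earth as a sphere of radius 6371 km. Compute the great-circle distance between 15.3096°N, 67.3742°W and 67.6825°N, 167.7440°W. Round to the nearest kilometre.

Δλ = -167.7440 − -67.3742 = -100.3698°.
Δφ = 67.6825 − 15.3096 = 52.3729°.
a = sin²(Δφ/2) + cos φ₁ · cos φ₂ · sin²(Δλ/2) = 0.410835.
c = 2·atan2(√a, √(1−a)) = 1.39151 rad → d = 6371·c ≈ 8865.30 km.

8865 km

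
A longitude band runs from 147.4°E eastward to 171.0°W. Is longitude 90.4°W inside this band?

Band width going east from +147.4° to -171.0°: ((-171.0 − 147.4) mod 360) = 41.6°.
Offset of -90.4° east of the west edge: ((-90.4 − 147.4) mod 360) = 122.2°.
122.2° > 41.6° ⇒ outside.

No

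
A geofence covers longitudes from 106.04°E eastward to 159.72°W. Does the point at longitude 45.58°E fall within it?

Band width going east from +106.04° to -159.72°: ((-159.72 − 106.04) mod 360) = 94.24°.
Offset of +45.58° east of the west edge: ((45.58 − 106.04) mod 360) = 299.54°.
299.54° > 94.24° ⇒ outside.

No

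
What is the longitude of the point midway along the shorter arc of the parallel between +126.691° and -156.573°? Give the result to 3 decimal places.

Signed shortest Δλ from +126.691° to -156.573° is +76.736°.
Midpoint longitude = +126.691° + (+76.736°)/2 = +126.691° + 38.368° = +165.059°.
(The naïve average (+126.691 + -156.573)/2 = -14.941° is on the wrong side of the globe.)

+165.059°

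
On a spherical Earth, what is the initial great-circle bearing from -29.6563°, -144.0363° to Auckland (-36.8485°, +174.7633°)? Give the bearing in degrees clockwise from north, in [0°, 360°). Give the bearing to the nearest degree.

247°

Δλ = 174.7633 − -144.0363 = 318.7996°; wrapped into (−180°, 180°]: -41.2004°.
θ = atan2( sin Δλ · cos φ₂ , cos φ₁ · sin φ₂ − sin φ₁ · cos φ₂ · cos Δλ )
  = atan2(-0.52710, -0.22323) = -112.953° → normalised to [0°, 360°): 247.047°.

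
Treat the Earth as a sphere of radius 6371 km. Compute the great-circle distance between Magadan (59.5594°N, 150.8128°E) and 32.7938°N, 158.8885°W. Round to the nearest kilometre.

Δλ = -158.8885 − 150.8128 = -309.7013°; wrapped into (−180°, 180°]: 50.2987°.
Δφ = 32.7938 − 59.5594 = -26.7656°.
a = sin²(Δφ/2) + cos φ₁ · cos φ₂ · sin²(Δλ/2) = 0.130492.
c = 2·atan2(√a, √(1−a)) = 0.73919 rad → d = 6371·c ≈ 4709.37 km.

4709 km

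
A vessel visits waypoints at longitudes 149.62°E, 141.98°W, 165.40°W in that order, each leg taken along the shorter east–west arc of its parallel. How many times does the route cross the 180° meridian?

Leg 1: +149.62° → -141.98°, shortest Δλ = 68.4° (east) — crosses 180°.
Leg 2: -141.98° → -165.40°, shortest Δλ = -23.42° (west) — does not cross 180°.
Total crossings: 1.

1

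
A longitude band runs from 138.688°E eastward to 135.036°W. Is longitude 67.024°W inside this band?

Band width going east from +138.688° to -135.036°: ((-135.036 − 138.688) mod 360) = 86.276°.
Offset of -67.024° east of the west edge: ((-67.024 − 138.688) mod 360) = 154.288°.
154.288° > 86.276° ⇒ outside.

No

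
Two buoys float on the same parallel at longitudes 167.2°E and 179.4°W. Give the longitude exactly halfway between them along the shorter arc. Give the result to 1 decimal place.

Signed shortest Δλ from +167.2° to -179.4° is +13.4°.
Midpoint longitude = +167.2° + (+13.4°)/2 = +167.2° + 6.7° = +173.9°.
(The naïve average (+167.2 + -179.4)/2 = -6.1° is on the wrong side of the globe.)

173.9°E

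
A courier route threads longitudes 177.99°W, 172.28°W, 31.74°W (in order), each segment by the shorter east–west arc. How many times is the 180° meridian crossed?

Leg 1: -177.99° → -172.28°, shortest Δλ = 5.71° (east) — does not cross 180°.
Leg 2: -172.28° → -31.74°, shortest Δλ = 140.54° (east) — does not cross 180°.
Total crossings: 0.

0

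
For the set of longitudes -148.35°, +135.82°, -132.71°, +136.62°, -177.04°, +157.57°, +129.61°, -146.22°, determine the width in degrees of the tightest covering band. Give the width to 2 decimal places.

97.68°

Sort the longitudes: -177.04°, -148.35°, -146.22°, -132.71°, +129.61°, +135.82°, +136.62°, +157.57°.
Eastward gaps between consecutive values (wrapping around): 28.69°, 2.13°, 13.51°, 262.32°, 6.21°, 0.80°, 20.95°, 25.39°.
Largest gap = 262.32° ⇒ minimal covering band is its complement: 360° − 262.32° = 97.68°.
Band runs from +129.61° eastward to -132.71°, crossing the antimeridian.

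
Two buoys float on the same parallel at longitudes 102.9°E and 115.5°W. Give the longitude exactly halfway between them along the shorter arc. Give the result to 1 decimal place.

Signed shortest Δλ from +102.9° to -115.5° is +141.6°.
Midpoint longitude = +102.9° + (+141.6°)/2 = +102.9° + 70.8° = +173.7°.
(The naïve average (+102.9 + -115.5)/2 = -6.3° is on the wrong side of the globe.)

173.7°E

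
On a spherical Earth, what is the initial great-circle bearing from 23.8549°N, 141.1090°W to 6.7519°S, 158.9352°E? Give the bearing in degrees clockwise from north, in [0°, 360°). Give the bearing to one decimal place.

250.3°

Δλ = 158.9352 − -141.1090 = 300.0442°; wrapped into (−180°, 180°]: -59.9558°.
θ = atan2( sin Δλ · cos φ₂ , cos φ₁ · sin φ₂ − sin φ₁ · cos φ₂ · cos Δλ )
  = atan2(-0.85964, -0.30860) = -109.748° → normalised to [0°, 360°): 250.252°.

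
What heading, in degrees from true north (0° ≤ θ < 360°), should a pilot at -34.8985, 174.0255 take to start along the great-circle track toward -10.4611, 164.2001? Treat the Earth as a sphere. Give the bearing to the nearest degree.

Δλ = 164.2001 − 174.0255 = -9.8254°.
θ = atan2( sin Δλ · cos φ₂ , cos φ₁ · sin φ₂ − sin φ₁ · cos φ₂ · cos Δλ )
  = atan2(-0.16781, 0.40545) = -22.484° → normalised to [0°, 360°): 337.516°.

338°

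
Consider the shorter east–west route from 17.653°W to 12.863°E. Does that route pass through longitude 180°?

No

Signed shortest Δλ = ((12.863 − -17.653 + 180) mod 360) − 180 = 30.516°.
Going east by 30.516° from -17.653° reaches +12.863° without touching 180°.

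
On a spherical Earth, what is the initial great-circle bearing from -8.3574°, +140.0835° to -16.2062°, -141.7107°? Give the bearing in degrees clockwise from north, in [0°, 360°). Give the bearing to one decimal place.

104.8°

Δλ = -141.7107 − 140.0835 = -281.7942°; wrapped into (−180°, 180°]: 78.2058°.
θ = atan2( sin Δλ · cos φ₂ , cos φ₁ · sin φ₂ − sin φ₁ · cos φ₂ · cos Δλ )
  = atan2(0.93999, -0.24760) = 104.757° → normalised to [0°, 360°): 104.757°.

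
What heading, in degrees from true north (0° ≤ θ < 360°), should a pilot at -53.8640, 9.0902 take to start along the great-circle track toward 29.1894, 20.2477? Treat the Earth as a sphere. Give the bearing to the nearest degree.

10°

Δλ = 20.2477 − 9.0902 = 11.1575°.
θ = atan2( sin Δλ · cos φ₂ , cos φ₁ · sin φ₂ − sin φ₁ · cos φ₂ · cos Δλ )
  = atan2(0.16893, 0.97933) = 9.787° → normalised to [0°, 360°): 9.787°.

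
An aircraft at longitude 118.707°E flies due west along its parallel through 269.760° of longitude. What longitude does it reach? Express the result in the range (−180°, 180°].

151.053°W

Start at +118.707°; shift −269.760° → -151.053°.
-151.053° already lies in (−180°, 180°].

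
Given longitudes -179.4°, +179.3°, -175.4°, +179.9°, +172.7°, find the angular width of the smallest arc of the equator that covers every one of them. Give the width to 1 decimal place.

11.9°

Sort the longitudes: -179.4°, -175.4°, +172.7°, +179.3°, +179.9°.
Eastward gaps between consecutive values (wrapping around): 4.0°, 348.1°, 6.6°, 0.6°, 0.7°.
Largest gap = 348.1° ⇒ minimal covering band is its complement: 360° − 348.1° = 11.9°.
Band runs from +172.7° eastward to -175.4°, crossing the antimeridian.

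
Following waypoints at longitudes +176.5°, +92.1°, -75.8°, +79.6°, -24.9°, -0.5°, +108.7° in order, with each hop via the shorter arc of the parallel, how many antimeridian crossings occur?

0

Leg 1: +176.5° → +92.1°, shortest Δλ = -84.4° (west) — does not cross 180°.
Leg 2: +92.1° → -75.8°, shortest Δλ = -167.9° (west) — does not cross 180°.
Leg 3: -75.8° → +79.6°, shortest Δλ = 155.4° (east) — does not cross 180°.
Leg 4: +79.6° → -24.9°, shortest Δλ = -104.5° (west) — does not cross 180°.
Leg 5: -24.9° → -0.5°, shortest Δλ = 24.4° (east) — does not cross 180°.
Leg 6: -0.5° → +108.7°, shortest Δλ = 109.2° (east) — does not cross 180°.
Total crossings: 0.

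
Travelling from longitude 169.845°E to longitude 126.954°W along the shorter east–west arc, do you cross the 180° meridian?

Yes

Naïve |-126.954 − 169.845| = 296.799° > 180°, so the shorter arc goes the other way round — across 180°.
Signed shortest Δλ = ((-126.954 − 169.845 + 180) mod 360) − 180 = 63.201°.
Going east by 63.201° from +169.845° passes through 180° before reaching -126.954°.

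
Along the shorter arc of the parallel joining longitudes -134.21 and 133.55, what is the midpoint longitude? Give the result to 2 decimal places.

Signed shortest Δλ from -134.21° to +133.55° is -92.24°.
Midpoint longitude = -134.21° + (-92.24°)/2 = -134.21° − 46.12° = -180.33°.
Normalise into (−180°, 180°]: +179.67°.
(The naïve average (-134.21 + +133.55)/2 = -0.33° is on the wrong side of the globe.)

+179.67°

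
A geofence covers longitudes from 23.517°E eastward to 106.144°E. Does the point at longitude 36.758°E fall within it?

Yes

Band width going east from +23.517° to +106.144°: ((106.144 − 23.517) mod 360) = 82.627°.
Offset of +36.758° east of the west edge: ((36.758 − 23.517) mod 360) = 13.241°.
13.241° ≤ 82.627° ⇒ inside.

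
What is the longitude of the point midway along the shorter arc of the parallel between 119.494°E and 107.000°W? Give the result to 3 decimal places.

173.753°W

Signed shortest Δλ from +119.494° to -107.000° is +133.506°.
Midpoint longitude = +119.494° + (+133.506°)/2 = +119.494° + 66.753° = +186.247°.
Normalise into (−180°, 180°]: -173.753°.
(The naïve average (+119.494 + -107.000)/2 = 6.247° is on the wrong side of the globe.)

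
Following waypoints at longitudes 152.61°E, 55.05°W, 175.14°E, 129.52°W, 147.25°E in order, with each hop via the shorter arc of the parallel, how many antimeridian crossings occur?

Leg 1: +152.61° → -55.05°, shortest Δλ = 152.34° (east) — crosses 180°.
Leg 2: -55.05° → +175.14°, shortest Δλ = -129.81° (west) — crosses 180°.
Leg 3: +175.14° → -129.52°, shortest Δλ = 55.34° (east) — crosses 180°.
Leg 4: -129.52° → +147.25°, shortest Δλ = -83.23° (west) — crosses 180°.
Total crossings: 4.

4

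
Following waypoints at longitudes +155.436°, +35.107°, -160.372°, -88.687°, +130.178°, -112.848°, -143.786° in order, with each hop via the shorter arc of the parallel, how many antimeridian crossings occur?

3

Leg 1: +155.436° → +35.107°, shortest Δλ = -120.329° (west) — does not cross 180°.
Leg 2: +35.107° → -160.372°, shortest Δλ = 164.521° (east) — crosses 180°.
Leg 3: -160.372° → -88.687°, shortest Δλ = 71.685° (east) — does not cross 180°.
Leg 4: -88.687° → +130.178°, shortest Δλ = -141.135° (west) — crosses 180°.
Leg 5: +130.178° → -112.848°, shortest Δλ = 116.974° (east) — crosses 180°.
Leg 6: -112.848° → -143.786°, shortest Δλ = -30.938° (west) — does not cross 180°.
Total crossings: 3.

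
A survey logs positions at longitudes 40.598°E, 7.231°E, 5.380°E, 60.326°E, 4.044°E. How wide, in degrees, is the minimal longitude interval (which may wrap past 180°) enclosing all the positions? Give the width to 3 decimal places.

56.282°

Sort the longitudes: +4.044°, +5.380°, +7.231°, +40.598°, +60.326°.
Eastward gaps between consecutive values (wrapping around): 1.336°, 1.851°, 33.367°, 19.728°, 303.718°.
Largest gap = 303.718° ⇒ minimal covering band is its complement: 360° − 303.718° = 56.282°.
Band runs from +4.044° eastward to +60.326°.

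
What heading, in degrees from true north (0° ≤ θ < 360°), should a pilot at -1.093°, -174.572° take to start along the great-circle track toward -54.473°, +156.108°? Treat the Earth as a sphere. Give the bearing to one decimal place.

Δλ = 156.108 − -174.572 = 330.680°; wrapped into (−180°, 180°]: -29.320°.
θ = atan2( sin Δλ · cos φ₂ , cos φ₁ · sin φ₂ − sin φ₁ · cos φ₂ · cos Δλ )
  = atan2(-0.28455, -0.80403) = -160.511° → normalised to [0°, 360°): 199.489°.

199.5°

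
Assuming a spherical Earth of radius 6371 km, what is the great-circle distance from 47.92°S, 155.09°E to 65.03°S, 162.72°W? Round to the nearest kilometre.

3120 km

Δλ = -162.72 − 155.09 = -317.81°; wrapped into (−180°, 180°]: 42.19°.
Δφ = -65.03 − -47.92 = -17.11°.
a = sin²(Δφ/2) + cos φ₁ · cos φ₂ · sin²(Δλ/2) = 0.058777.
c = 2·atan2(√a, √(1−a)) = 0.48976 rad → d = 6371·c ≈ 3120.25 km.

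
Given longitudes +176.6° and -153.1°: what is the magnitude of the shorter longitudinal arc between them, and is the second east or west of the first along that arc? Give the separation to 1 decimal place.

Raw difference: -153.1 − 176.6 = -329.7°.
Normalise into (−180°, 180°]: -329.7° + 360° = 30.3°.
Positive ⇒ the second point lies to the east; separation 30.3°.

30.3° east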